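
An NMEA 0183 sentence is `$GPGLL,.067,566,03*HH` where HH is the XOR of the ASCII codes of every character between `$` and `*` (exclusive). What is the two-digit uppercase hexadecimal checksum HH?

55

XOR the ASCII codes of the payload characters:
  'G' = 0x47 → acc = 0x47
  'P' = 0x50 → acc = 0x17
  'G' = 0x47 → acc = 0x50
  'L' = 0x4C → acc = 0x1C
  'L' = 0x4C → acc = 0x50
  ',' = 0x2C → acc = 0x7C
  '.' = 0x2E → acc = 0x52
  '0' = 0x30 → acc = 0x62
  '6' = 0x36 → acc = 0x54
  '7' = 0x37 → acc = 0x63
  ',' = 0x2C → acc = 0x4F
  '5' = 0x35 → acc = 0x7A
  '6' = 0x36 → acc = 0x4C
  '6' = 0x36 → acc = 0x7A
  ',' = 0x2C → acc = 0x56
  '0' = 0x30 → acc = 0x66
  '3' = 0x33 → acc = 0x55
Checksum = 0x55.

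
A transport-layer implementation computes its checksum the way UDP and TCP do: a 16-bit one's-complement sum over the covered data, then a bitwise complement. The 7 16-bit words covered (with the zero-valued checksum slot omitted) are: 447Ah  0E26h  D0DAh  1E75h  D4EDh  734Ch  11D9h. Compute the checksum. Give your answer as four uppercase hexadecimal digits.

63FC

One's-complement addition (fold any carry out of bit 15 back into bit 0):
  0x447A + 0x0E26 = 0x052A0
  0x52A0 + 0xD0DA = 0x1237A → wrap carry → 0x237B
  0x237B + 0x1E75 = 0x041F0
  0x41F0 + 0xD4ED = 0x116DD → wrap carry → 0x16DE
  0x16DE + 0x734C = 0x08A2A
  0x8A2A + 0x11D9 = 0x09C03
One's-complement sum = 0x9C03.
Checksum = ~0x9C03 & 0xFFFF = 0x63FC.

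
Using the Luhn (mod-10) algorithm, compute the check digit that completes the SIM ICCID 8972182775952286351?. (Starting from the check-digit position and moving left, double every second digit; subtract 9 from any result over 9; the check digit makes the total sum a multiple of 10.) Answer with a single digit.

0

Partial digits right→left: 1 5 3 6 8 2 2 5 9 5 7 7 2 8 1 2 7 9 8
Double every second digit counting from the check-digit position (so the 1st, 3rd, 5th, ... of the partial from the right).
  doubled (with −9 where >9): 2 6 7 4 9 5 4 2 5 7 → sum 51
  kept as-is: 5 6 2 5 5 7 8 2 9 → sum 49
Total = 51 + 49 = 100.
Check digit = (10 − (100 mod 10)) mod 10 = 0.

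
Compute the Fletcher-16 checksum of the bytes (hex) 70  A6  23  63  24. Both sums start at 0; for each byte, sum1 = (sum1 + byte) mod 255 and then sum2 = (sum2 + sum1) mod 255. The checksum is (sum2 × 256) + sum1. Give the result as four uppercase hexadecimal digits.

21C1

Running sums (mod 255):
  after byte 0 (70): sum1=112, sum2=112
  after byte 1 (A6): sum1=23, sum2=135
  after byte 2 (23): sum1=58, sum2=193
  after byte 3 (63): sum1=157, sum2=95
  after byte 4 (24): sum1=193, sum2=33
Checksum = sum2·256 + sum1 = 33·256 + 193 = 8641 = 0x21C1.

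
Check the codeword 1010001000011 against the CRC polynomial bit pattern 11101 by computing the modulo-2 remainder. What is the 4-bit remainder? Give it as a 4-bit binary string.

Modulo-2 division of 1010001000011 by 11101:
  pos 0: 10100 XOR 11101 = 01001
  pos 1: 10010 XOR 11101 = 01111
  pos 2: 11111 XOR 11101 = 00010
  pos 5: 10000 XOR 11101 = 01101
  pos 6: 11010 XOR 11101 = 00111
  pos 8: 11111 XOR 11101 = 00010
Remainder = 0010 (nonzero — an error is detected).

0010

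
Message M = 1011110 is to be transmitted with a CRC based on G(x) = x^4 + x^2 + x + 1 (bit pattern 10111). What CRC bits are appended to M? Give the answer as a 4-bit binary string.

Append 4 zeros: 10111100000. Divide by 10111 (XOR where the leading bit is 1):
  pos 0: 10111 XOR 10111 = 00000
  pos 5: 10000 XOR 10111 = 00111
Remainder (last 4 bits) = 1110. This is the CRC / FCS.

1110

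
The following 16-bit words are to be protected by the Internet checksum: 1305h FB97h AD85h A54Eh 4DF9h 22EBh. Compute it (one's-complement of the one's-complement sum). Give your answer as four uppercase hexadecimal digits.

2DAA

One's-complement addition (fold any carry out of bit 15 back into bit 0):
  0x1305 + 0xFB97 = 0x10E9C → wrap carry → 0x0E9D
  0x0E9D + 0xAD85 = 0x0BC22
  0xBC22 + 0xA54E = 0x16170 → wrap carry → 0x6171
  0x6171 + 0x4DF9 = 0x0AF6A
  0xAF6A + 0x22EB = 0x0D255
One's-complement sum = 0xD255.
Checksum = ~0xD255 & 0xFFFF = 0x2DAA.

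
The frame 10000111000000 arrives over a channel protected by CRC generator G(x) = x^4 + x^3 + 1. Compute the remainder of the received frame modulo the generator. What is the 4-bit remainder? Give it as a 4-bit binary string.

0000

Modulo-2 division of 10000111000000 by 11001:
  pos 0: 10000 XOR 11001 = 01001
  pos 1: 10011 XOR 11001 = 01010
  pos 2: 10101 XOR 11001 = 01100
  pos 3: 11001 XOR 11001 = 00000
Remainder = 0000 (zero — the frame passes the CRC check).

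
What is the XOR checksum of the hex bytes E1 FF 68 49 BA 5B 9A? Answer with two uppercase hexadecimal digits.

XOR the bytes together:
  start with 0xE1
  0xE1 ⊕ 0xFF = 0x1E
  0x1E ⊕ 0x68 = 0x76
  0x76 ⊕ 0x49 = 0x3F
  0x3F ⊕ 0xBA = 0x85
  0x85 ⊕ 0x5B = 0xDE
  0xDE ⊕ 0x9A = 0x44

44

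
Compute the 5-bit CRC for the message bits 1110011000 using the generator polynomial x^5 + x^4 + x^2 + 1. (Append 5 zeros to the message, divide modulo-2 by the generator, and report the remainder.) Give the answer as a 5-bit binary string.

Append 5 zeros: 111001100000000. Divide by 110101 (XOR where the leading bit is 1):
  pos 0: 111001 XOR 110101 = 001100
  pos 2: 110010 XOR 110101 = 000111
  pos 5: 111000 XOR 110101 = 001101
  pos 7: 110100 XOR 110101 = 000001
Remainder (last 5 bits) = 00100. This is the CRC / FCS.

00100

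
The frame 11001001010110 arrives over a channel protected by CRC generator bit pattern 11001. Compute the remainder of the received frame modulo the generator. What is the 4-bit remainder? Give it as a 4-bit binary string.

0000

Modulo-2 division of 11001001010110 by 11001:
  pos 0: 11001 XOR 11001 = 00000
  pos 7: 10101 XOR 11001 = 01100
  pos 8: 11001 XOR 11001 = 00000
Remainder = 0000 (zero — the frame passes the CRC check).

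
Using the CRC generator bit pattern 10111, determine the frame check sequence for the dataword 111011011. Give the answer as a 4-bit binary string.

1011

Append 4 zeros: 1110110110000. Divide by 10111 (XOR where the leading bit is 1):
  pos 0: 11101 XOR 10111 = 01010
  pos 1: 10101 XOR 10111 = 00010
  pos 4: 10011 XOR 10111 = 00100
  pos 6: 10000 XOR 10111 = 00111
  pos 8: 11100 XOR 10111 = 01011
Remainder (last 4 bits) = 1011. This is the CRC / FCS.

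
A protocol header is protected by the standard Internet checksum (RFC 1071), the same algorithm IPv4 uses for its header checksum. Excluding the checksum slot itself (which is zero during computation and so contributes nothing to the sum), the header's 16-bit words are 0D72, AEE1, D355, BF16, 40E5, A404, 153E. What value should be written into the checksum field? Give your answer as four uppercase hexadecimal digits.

One's-complement addition (fold any carry out of bit 15 back into bit 0):
  0x0D72 + 0xAEE1 = 0x0BC53
  0xBC53 + 0xD355 = 0x18FA8 → wrap carry → 0x8FA9
  0x8FA9 + 0xBF16 = 0x14EBF → wrap carry → 0x4EC0
  0x4EC0 + 0x40E5 = 0x08FA5
  0x8FA5 + 0xA404 = 0x133A9 → wrap carry → 0x33AA
  0x33AA + 0x153E = 0x048E8
One's-complement sum = 0x48E8.
Checksum = ~0x48E8 & 0xFFFF = 0xB717.

B717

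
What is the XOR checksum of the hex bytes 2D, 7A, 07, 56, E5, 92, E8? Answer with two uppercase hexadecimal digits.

XOR the bytes together:
  start with 0x2D
  0x2D ⊕ 0x7A = 0x57
  0x57 ⊕ 0x07 = 0x50
  0x50 ⊕ 0x56 = 0x06
  0x06 ⊕ 0xE5 = 0xE3
  0xE3 ⊕ 0x92 = 0x71
  0x71 ⊕ 0xE8 = 0x99

99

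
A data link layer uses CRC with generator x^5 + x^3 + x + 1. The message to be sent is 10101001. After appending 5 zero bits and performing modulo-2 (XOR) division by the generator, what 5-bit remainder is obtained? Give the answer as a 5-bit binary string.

01100

Append 5 zeros: 1010100100000. Divide by 101011 (XOR where the leading bit is 1):
  pos 0: 101010 XOR 101011 = 000001
  pos 5: 101000 XOR 101011 = 000011
Remainder (last 5 bits) = 01100. This is the CRC / FCS.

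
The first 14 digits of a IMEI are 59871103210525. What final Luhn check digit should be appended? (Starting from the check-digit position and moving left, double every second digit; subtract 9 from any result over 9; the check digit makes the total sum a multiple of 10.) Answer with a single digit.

6

Partial digits right→left: 5 2 5 0 1 2 3 0 1 1 7 8 9 5
Double every second digit counting from the check-digit position (so the 1st, 3rd, 5th, ... of the partial from the right).
  doubled (with −9 where >9): 1 1 2 6 2 5 9 → sum 26
  kept as-is: 2 0 2 0 1 8 5 → sum 18
Total = 26 + 18 = 44.
Check digit = (10 − (44 mod 10)) mod 10 = 6.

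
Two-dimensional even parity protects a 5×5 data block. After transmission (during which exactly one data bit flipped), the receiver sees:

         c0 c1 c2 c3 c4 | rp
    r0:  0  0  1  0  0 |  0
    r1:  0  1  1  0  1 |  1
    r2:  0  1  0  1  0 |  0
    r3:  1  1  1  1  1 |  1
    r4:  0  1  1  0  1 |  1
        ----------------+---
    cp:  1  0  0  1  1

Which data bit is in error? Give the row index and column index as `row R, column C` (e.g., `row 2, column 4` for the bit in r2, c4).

Recompute each row's even parity and compare to rp:
  r0: data parity 1, sent rp 0 → mismatch
  r1: data parity 1, sent rp 1 → ok
  r2: data parity 0, sent rp 0 → ok
  r3: data parity 1, sent rp 1 → ok
  r4: data parity 1, sent rp 1 → ok
Recompute each column's even parity and compare to cp:
  c0: data parity 1, sent cp 1 → ok
  c1: data parity 0, sent cp 0 → ok
  c2: data parity 0, sent cp 0 → ok
  c3: data parity 0, sent cp 1 → mismatch
  c4: data parity 1, sent cp 1 → ok
Exactly one row (r0) and one column (c3) fail → the flipped bit is at their intersection.

row 0, column 3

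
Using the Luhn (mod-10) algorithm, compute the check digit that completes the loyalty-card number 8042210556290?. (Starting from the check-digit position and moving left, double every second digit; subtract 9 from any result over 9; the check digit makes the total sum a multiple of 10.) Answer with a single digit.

Partial digits right→left: 0 9 2 6 5 5 0 1 2 2 4 0 8
Double every second digit counting from the check-digit position (so the 1st, 3rd, 5th, ... of the partial from the right).
  doubled (with −9 where >9): 0 4 1 0 4 8 7 → sum 24
  kept as-is: 9 6 5 1 2 0 → sum 23
Total = 24 + 23 = 47.
Check digit = (10 − (47 mod 10)) mod 10 = 3.

3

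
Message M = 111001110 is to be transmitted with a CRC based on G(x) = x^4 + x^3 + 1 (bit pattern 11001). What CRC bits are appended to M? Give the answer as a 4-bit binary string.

0111

Append 4 zeros: 1110011100000. Divide by 11001 (XOR where the leading bit is 1):
  pos 0: 11100 XOR 11001 = 00101
  pos 2: 10111 XOR 11001 = 01110
  pos 3: 11101 XOR 11001 = 00100
  pos 5: 10000 XOR 11001 = 01001
  pos 6: 10010 XOR 11001 = 01011
  pos 7: 10110 XOR 11001 = 01111
  pos 8: 11110 XOR 11001 = 00111
Remainder (last 4 bits) = 0111. This is the CRC / FCS.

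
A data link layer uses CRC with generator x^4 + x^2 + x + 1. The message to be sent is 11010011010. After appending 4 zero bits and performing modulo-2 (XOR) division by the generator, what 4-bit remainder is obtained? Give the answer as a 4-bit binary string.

0000

Append 4 zeros: 110100110100000. Divide by 10111 (XOR where the leading bit is 1):
  pos 0: 11010 XOR 10111 = 01101
  pos 1: 11010 XOR 10111 = 01101
  pos 2: 11011 XOR 10111 = 01100
  pos 3: 11001 XOR 10111 = 01110
  pos 4: 11100 XOR 10111 = 01011
  pos 5: 10111 XOR 10111 = 00000
Remainder (last 4 bits) = 0000. This is the CRC / FCS.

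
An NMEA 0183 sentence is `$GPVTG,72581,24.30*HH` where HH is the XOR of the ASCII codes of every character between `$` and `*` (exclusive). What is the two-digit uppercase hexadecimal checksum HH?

40

XOR the ASCII codes of the payload characters:
  'G' = 0x47 → acc = 0x47
  'P' = 0x50 → acc = 0x17
  'V' = 0x56 → acc = 0x41
  'T' = 0x54 → acc = 0x15
  'G' = 0x47 → acc = 0x52
  ',' = 0x2C → acc = 0x7E
  '7' = 0x37 → acc = 0x49
  '2' = 0x32 → acc = 0x7B
  '5' = 0x35 → acc = 0x4E
  '8' = 0x38 → acc = 0x76
  '1' = 0x31 → acc = 0x47
  ',' = 0x2C → acc = 0x6B
  '2' = 0x32 → acc = 0x59
  '4' = 0x34 → acc = 0x6D
  '.' = 0x2E → acc = 0x43
  '3' = 0x33 → acc = 0x70
  '0' = 0x30 → acc = 0x40
Checksum = 0x40.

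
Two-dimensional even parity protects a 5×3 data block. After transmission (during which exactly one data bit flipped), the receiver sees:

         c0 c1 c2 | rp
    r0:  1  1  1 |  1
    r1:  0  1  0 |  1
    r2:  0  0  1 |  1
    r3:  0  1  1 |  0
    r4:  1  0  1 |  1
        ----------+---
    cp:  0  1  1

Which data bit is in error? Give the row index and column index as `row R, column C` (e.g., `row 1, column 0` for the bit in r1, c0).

Recompute each row's even parity and compare to rp:
  r0: data parity 1, sent rp 1 → ok
  r1: data parity 1, sent rp 1 → ok
  r2: data parity 1, sent rp 1 → ok
  r3: data parity 0, sent rp 0 → ok
  r4: data parity 0, sent rp 1 → mismatch
Recompute each column's even parity and compare to cp:
  c0: data parity 0, sent cp 0 → ok
  c1: data parity 1, sent cp 1 → ok
  c2: data parity 0, sent cp 1 → mismatch
Exactly one row (r4) and one column (c2) fail → the flipped bit is at their intersection.

row 4, column 2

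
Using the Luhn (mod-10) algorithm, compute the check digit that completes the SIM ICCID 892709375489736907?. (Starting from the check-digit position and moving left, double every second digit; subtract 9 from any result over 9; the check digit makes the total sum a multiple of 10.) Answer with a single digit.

Partial digits right→left: 7 0 9 6 3 7 9 8 4 5 7 3 9 0 7 2 9 8
Double every second digit counting from the check-digit position (so the 1st, 3rd, 5th, ... of the partial from the right).
  doubled (with −9 where >9): 5 9 6 9 8 5 9 5 9 → sum 65
  kept as-is: 0 6 7 8 5 3 0 2 8 → sum 39
Total = 65 + 39 = 104.
Check digit = (10 − (104 mod 10)) mod 10 = 6.

6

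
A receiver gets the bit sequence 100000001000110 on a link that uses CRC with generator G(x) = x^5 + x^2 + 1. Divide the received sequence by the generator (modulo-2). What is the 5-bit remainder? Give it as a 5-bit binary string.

Modulo-2 division of 100000001000110 by 100101:
  pos 0: 100000 XOR 100101 = 000101
  pos 3: 101001 XOR 100101 = 001100
  pos 5: 110000 XOR 100101 = 010101
  pos 6: 101010 XOR 100101 = 001111
  pos 8: 111111 XOR 100101 = 011010
  pos 9: 110100 XOR 100101 = 010001
Remainder = 10001 (nonzero — an error is detected).

10001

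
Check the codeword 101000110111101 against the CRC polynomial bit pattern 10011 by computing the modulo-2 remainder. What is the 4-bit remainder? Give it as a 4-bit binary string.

Modulo-2 division of 101000110111101 by 10011:
  pos 0: 10100 XOR 10011 = 00111
  pos 2: 11101 XOR 10011 = 01110
  pos 3: 11101 XOR 10011 = 01110
  pos 4: 11100 XOR 10011 = 01111
  pos 5: 11111 XOR 10011 = 01100
  pos 6: 11001 XOR 10011 = 01010
  pos 7: 10101 XOR 10011 = 00110
  pos 9: 11010 XOR 10011 = 01001
  pos 10: 10011 XOR 10011 = 00000
Remainder = 0000 (zero — the frame passes the CRC check).

0000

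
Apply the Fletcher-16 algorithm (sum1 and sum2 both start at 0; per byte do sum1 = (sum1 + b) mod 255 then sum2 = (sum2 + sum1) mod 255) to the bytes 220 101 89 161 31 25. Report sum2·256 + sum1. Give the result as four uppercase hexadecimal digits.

Running sums (mod 255):
  after byte 0 (220): sum1=220, sum2=220
  after byte 1 (101): sum1=66, sum2=31
  after byte 2 (89): sum1=155, sum2=186
  after byte 3 (161): sum1=61, sum2=247
  after byte 4 (31): sum1=92, sum2=84
  after byte 5 (25): sum1=117, sum2=201
Checksum = sum2·256 + sum1 = 201·256 + 117 = 51573 = 0xC975.

C975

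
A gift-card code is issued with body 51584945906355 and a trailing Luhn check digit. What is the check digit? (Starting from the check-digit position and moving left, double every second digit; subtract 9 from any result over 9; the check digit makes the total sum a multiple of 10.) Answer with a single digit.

Partial digits right→left: 5 5 3 6 0 9 5 4 9 4 8 5 1 5
Double every second digit counting from the check-digit position (so the 1st, 3rd, 5th, ... of the partial from the right).
  doubled (with −9 where >9): 1 6 0 1 9 7 2 → sum 26
  kept as-is: 5 6 9 4 4 5 5 → sum 38
Total = 26 + 38 = 64.
Check digit = (10 − (64 mod 10)) mod 10 = 6.

6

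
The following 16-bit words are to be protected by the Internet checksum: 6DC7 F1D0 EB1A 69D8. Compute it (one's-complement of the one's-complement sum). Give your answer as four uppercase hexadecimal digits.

One's-complement addition (fold any carry out of bit 15 back into bit 0):
  0x6DC7 + 0xF1D0 = 0x15F97 → wrap carry → 0x5F98
  0x5F98 + 0xEB1A = 0x14AB2 → wrap carry → 0x4AB3
  0x4AB3 + 0x69D8 = 0x0B48B
One's-complement sum = 0xB48B.
Checksum = ~0xB48B & 0xFFFF = 0x4B74.

4B74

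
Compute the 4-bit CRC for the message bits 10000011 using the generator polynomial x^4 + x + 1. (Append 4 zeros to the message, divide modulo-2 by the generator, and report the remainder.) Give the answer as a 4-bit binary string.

1011

Append 4 zeros: 100000110000. Divide by 10011 (XOR where the leading bit is 1):
  pos 0: 10000 XOR 10011 = 00011
  pos 3: 11011 XOR 10011 = 01000
  pos 4: 10000 XOR 10011 = 00011
  pos 7: 11000 XOR 10011 = 01011
Remainder (last 4 bits) = 1011. This is the CRC / FCS.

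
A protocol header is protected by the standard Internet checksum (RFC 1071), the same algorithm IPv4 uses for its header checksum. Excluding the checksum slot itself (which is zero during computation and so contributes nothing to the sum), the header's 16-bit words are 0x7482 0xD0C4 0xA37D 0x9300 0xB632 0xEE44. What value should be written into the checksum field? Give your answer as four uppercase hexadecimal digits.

DFC2

One's-complement addition (fold any carry out of bit 15 back into bit 0):
  0x7482 + 0xD0C4 = 0x14546 → wrap carry → 0x4547
  0x4547 + 0xA37D = 0x0E8C4
  0xE8C4 + 0x9300 = 0x17BC4 → wrap carry → 0x7BC5
  0x7BC5 + 0xB632 = 0x131F7 → wrap carry → 0x31F8
  0x31F8 + 0xEE44 = 0x1203C → wrap carry → 0x203D
One's-complement sum = 0x203D.
Checksum = ~0x203D & 0xFFFF = 0xDFC2.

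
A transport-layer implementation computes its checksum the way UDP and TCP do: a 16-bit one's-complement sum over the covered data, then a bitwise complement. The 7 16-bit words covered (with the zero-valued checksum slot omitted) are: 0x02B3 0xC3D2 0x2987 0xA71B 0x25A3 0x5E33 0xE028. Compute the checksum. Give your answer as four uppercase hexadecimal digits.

One's-complement addition (fold any carry out of bit 15 back into bit 0):
  0x02B3 + 0xC3D2 = 0x0C685
  0xC685 + 0x2987 = 0x0F00C
  0xF00C + 0xA71B = 0x19727 → wrap carry → 0x9728
  0x9728 + 0x25A3 = 0x0BCCB
  0xBCCB + 0x5E33 = 0x11AFE → wrap carry → 0x1AFF
  0x1AFF + 0xE028 = 0x0FB27
One's-complement sum = 0xFB27.
Checksum = ~0xFB27 & 0xFFFF = 0x04D8.

04D8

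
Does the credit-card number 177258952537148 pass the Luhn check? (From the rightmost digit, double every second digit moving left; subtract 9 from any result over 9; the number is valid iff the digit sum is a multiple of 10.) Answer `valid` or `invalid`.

From the right, keep odd positions and double even positions (subtract 9 from any doubled value over 9):
  doubled (positions 2,4,...): 8 5 1 1 7 4 5 → sum 31
  kept (positions 1,3,...): 8 1 3 2 9 5 7 1 → sum 36
Total = 67.
67 mod 10 = 7, so the number is invalid.

invalid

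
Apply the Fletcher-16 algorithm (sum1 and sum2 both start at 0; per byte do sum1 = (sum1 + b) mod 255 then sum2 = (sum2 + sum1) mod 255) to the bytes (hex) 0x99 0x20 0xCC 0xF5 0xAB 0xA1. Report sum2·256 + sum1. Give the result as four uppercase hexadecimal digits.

48C9

Running sums (mod 255):
  after byte 0 (0x99): sum1=153, sum2=153
  after byte 1 (0x20): sum1=185, sum2=83
  after byte 2 (0xCC): sum1=134, sum2=217
  after byte 3 (0xF5): sum1=124, sum2=86
  after byte 4 (0xAB): sum1=40, sum2=126
  after byte 5 (0xA1): sum1=201, sum2=72
Checksum = sum2·256 + sum1 = 72·256 + 201 = 18633 = 0x48C9.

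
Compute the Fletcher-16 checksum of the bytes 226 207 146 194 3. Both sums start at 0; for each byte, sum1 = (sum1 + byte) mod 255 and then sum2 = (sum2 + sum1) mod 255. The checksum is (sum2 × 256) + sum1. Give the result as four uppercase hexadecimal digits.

Running sums (mod 255):
  after byte 0 (226): sum1=226, sum2=226
  after byte 1 (207): sum1=178, sum2=149
  after byte 2 (146): sum1=69, sum2=218
  after byte 3 (194): sum1=8, sum2=226
  after byte 4 (3): sum1=11, sum2=237
Checksum = sum2·256 + sum1 = 237·256 + 11 = 60683 = 0xED0B.

ED0B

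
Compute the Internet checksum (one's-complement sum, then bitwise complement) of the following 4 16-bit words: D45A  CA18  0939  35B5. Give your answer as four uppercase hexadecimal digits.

One's-complement addition (fold any carry out of bit 15 back into bit 0):
  0xD45A + 0xCA18 = 0x19E72 → wrap carry → 0x9E73
  0x9E73 + 0x0939 = 0x0A7AC
  0xA7AC + 0x35B5 = 0x0DD61
One's-complement sum = 0xDD61.
Checksum = ~0xDD61 & 0xFFFF = 0x229E.

229E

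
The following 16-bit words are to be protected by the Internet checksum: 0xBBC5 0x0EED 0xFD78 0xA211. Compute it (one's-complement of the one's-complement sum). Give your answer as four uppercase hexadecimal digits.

95C2

One's-complement addition (fold any carry out of bit 15 back into bit 0):
  0xBBC5 + 0x0EED = 0x0CAB2
  0xCAB2 + 0xFD78 = 0x1C82A → wrap carry → 0xC82B
  0xC82B + 0xA211 = 0x16A3C → wrap carry → 0x6A3D
One's-complement sum = 0x6A3D.
Checksum = ~0x6A3D & 0xFFFF = 0x95C2.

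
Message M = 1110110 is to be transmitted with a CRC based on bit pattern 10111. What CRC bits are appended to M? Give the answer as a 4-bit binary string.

Append 4 zeros: 11101100000. Divide by 10111 (XOR where the leading bit is 1):
  pos 0: 11101 XOR 10111 = 01010
  pos 1: 10101 XOR 10111 = 00010
  pos 4: 10000 XOR 10111 = 00111
  pos 6: 11100 XOR 10111 = 01011
Remainder (last 4 bits) = 1011. This is the CRC / FCS.

1011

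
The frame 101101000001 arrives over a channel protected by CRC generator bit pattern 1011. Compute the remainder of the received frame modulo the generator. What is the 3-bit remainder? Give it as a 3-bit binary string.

100

Modulo-2 division of 101101000001 by 1011:
  pos 0: 1011 XOR 1011 = 0000
  pos 5: 1000 XOR 1011 = 0011
  pos 7: 1100 XOR 1011 = 0111
  pos 8: 1111 XOR 1011 = 0100
Remainder = 100 (nonzero — an error is detected).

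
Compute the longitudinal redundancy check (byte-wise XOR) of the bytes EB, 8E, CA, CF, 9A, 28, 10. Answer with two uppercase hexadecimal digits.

XOR the bytes together:
  start with 0xEB
  0xEB ⊕ 0x8E = 0x65
  0x65 ⊕ 0xCA = 0xAF
  0xAF ⊕ 0xCF = 0x60
  0x60 ⊕ 0x9A = 0xFA
  0xFA ⊕ 0x28 = 0xD2
  0xD2 ⊕ 0x10 = 0xC2

C2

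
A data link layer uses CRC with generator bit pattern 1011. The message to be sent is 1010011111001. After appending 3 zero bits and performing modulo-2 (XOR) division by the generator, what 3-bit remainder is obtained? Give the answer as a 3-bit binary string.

101

Append 3 zeros: 1010011111001000. Divide by 1011 (XOR where the leading bit is 1):
  pos 0: 1010 XOR 1011 = 0001
  pos 3: 1011 XOR 1011 = 0000
  pos 7: 1110 XOR 1011 = 0101
  pos 8: 1010 XOR 1011 = 0001
  pos 11: 1100 XOR 1011 = 0111
  pos 12: 1110 XOR 1011 = 0101
Remainder (last 3 bits) = 101. This is the CRC / FCS.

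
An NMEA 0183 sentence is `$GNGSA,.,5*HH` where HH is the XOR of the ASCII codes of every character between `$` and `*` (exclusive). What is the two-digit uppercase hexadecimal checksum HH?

47

XOR the ASCII codes of the payload characters:
  'G' = 0x47 → acc = 0x47
  'N' = 0x4E → acc = 0x09
  'G' = 0x47 → acc = 0x4E
  'S' = 0x53 → acc = 0x1D
  'A' = 0x41 → acc = 0x5C
  ',' = 0x2C → acc = 0x70
  '.' = 0x2E → acc = 0x5E
  ',' = 0x2C → acc = 0x72
  '5' = 0x35 → acc = 0x47
Checksum = 0x47.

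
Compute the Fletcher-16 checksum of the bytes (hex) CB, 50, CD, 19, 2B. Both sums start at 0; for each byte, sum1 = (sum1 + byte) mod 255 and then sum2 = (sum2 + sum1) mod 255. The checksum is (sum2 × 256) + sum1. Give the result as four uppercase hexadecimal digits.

032E

Running sums (mod 255):
  after byte 0 (CB): sum1=203, sum2=203
  after byte 1 (50): sum1=28, sum2=231
  after byte 2 (CD): sum1=233, sum2=209
  after byte 3 (19): sum1=3, sum2=212
  after byte 4 (2B): sum1=46, sum2=3
Checksum = sum2·256 + sum1 = 3·256 + 46 = 814 = 0x032E.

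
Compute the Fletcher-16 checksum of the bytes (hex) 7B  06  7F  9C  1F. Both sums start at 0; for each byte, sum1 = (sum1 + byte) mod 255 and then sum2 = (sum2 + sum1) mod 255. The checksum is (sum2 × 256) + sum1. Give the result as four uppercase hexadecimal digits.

58BC

Running sums (mod 255):
  after byte 0 (7B): sum1=123, sum2=123
  after byte 1 (06): sum1=129, sum2=252
  after byte 2 (7F): sum1=1, sum2=253
  after byte 3 (9C): sum1=157, sum2=155
  after byte 4 (1F): sum1=188, sum2=88
Checksum = sum2·256 + sum1 = 88·256 + 188 = 22716 = 0x58BC.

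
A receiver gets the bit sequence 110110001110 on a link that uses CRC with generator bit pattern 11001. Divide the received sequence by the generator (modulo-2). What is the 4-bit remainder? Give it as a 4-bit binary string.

0000

Modulo-2 division of 110110001110 by 11001:
  pos 0: 11011 XOR 11001 = 00010
  pos 3: 10000 XOR 11001 = 01001
  pos 4: 10011 XOR 11001 = 01010
  pos 5: 10101 XOR 11001 = 01100
  pos 6: 11001 XOR 11001 = 00000
Remainder = 0000 (zero — the frame passes the CRC check).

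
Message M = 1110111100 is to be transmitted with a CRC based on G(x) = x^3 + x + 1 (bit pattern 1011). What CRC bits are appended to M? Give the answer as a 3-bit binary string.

011

Append 3 zeros: 1110111100000. Divide by 1011 (XOR where the leading bit is 1):
  pos 0: 1110 XOR 1011 = 0101
  pos 1: 1011 XOR 1011 = 0000
  pos 5: 1110 XOR 1011 = 0101
  pos 6: 1010 XOR 1011 = 0001
  pos 9: 1000 XOR 1011 = 0011
Remainder (last 3 bits) = 011. This is the CRC / FCS.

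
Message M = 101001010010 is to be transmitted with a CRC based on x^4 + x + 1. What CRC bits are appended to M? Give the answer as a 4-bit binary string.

1000

Append 4 zeros: 1010010100100000. Divide by 10011 (XOR where the leading bit is 1):
  pos 0: 10100 XOR 10011 = 00111
  pos 2: 11110 XOR 10011 = 01101
  pos 3: 11011 XOR 10011 = 01000
  pos 4: 10000 XOR 10011 = 00011
  pos 7: 11010 XOR 10011 = 01001
  pos 8: 10010 XOR 10011 = 00001
Remainder (last 4 bits) = 1000. This is the CRC / FCS.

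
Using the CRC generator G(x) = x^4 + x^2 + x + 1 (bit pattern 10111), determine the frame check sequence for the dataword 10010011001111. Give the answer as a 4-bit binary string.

0101

Append 4 zeros: 100100110011110000. Divide by 10111 (XOR where the leading bit is 1):
  pos 0: 10010 XOR 10111 = 00101
  pos 2: 10101 XOR 10111 = 00010
  pos 5: 10100 XOR 10111 = 00011
  pos 8: 11111 XOR 10111 = 01000
  pos 9: 10001 XOR 10111 = 00110
  pos 11: 11000 XOR 10111 = 01111
  pos 12: 11110 XOR 10111 = 01001
  pos 13: 10010 XOR 10111 = 00101
Remainder (last 4 bits) = 0101. This is the CRC / FCS.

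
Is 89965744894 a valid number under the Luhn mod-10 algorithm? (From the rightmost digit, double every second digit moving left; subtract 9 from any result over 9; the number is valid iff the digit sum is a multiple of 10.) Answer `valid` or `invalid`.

invalid

From the right, keep odd positions and double even positions (subtract 9 from any doubled value over 9):
  doubled (positions 2,4,...): 9 8 5 3 9 → sum 34
  kept (positions 1,3,...): 4 8 4 5 9 8 → sum 38
Total = 72.
72 mod 10 = 2, so the number is invalid.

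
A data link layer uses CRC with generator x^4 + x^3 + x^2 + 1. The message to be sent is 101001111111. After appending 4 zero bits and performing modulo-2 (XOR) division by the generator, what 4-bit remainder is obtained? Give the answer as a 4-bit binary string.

Append 4 zeros: 1010011111110000. Divide by 11101 (XOR where the leading bit is 1):
  pos 0: 10100 XOR 11101 = 01001
  pos 1: 10011 XOR 11101 = 01110
  pos 2: 11101 XOR 11101 = 00000
  pos 7: 11111 XOR 11101 = 00010
  pos 10: 10000 XOR 11101 = 01101
  pos 11: 11010 XOR 11101 = 00111
Remainder (last 4 bits) = 0111. This is the CRC / FCS.

0111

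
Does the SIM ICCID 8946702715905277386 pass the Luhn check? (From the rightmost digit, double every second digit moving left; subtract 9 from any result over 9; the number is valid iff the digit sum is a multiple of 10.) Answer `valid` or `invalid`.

invalid

From the right, keep odd positions and double even positions (subtract 9 from any doubled value over 9):
  doubled (positions 2,4,...): 7 5 4 0 1 5 0 3 9 → sum 34
  kept (positions 1,3,...): 6 3 7 5 9 1 2 7 4 8 → sum 52
Total = 86.
86 mod 10 = 6, so the number is invalid.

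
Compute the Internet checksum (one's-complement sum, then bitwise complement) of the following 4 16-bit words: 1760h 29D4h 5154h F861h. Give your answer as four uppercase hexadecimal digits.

One's-complement addition (fold any carry out of bit 15 back into bit 0):
  0x1760 + 0x29D4 = 0x04134
  0x4134 + 0x5154 = 0x09288
  0x9288 + 0xF861 = 0x18AE9 → wrap carry → 0x8AEA
One's-complement sum = 0x8AEA.
Checksum = ~0x8AEA & 0xFFFF = 0x7515.

7515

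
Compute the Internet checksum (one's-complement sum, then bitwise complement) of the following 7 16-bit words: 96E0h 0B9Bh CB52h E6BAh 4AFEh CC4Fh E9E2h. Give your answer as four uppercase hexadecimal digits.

One's-complement addition (fold any carry out of bit 15 back into bit 0):
  0x96E0 + 0x0B9B = 0x0A27B
  0xA27B + 0xCB52 = 0x16DCD → wrap carry → 0x6DCE
  0x6DCE + 0xE6BA = 0x15488 → wrap carry → 0x5489
  0x5489 + 0x4AFE = 0x09F87
  0x9F87 + 0xCC4F = 0x16BD6 → wrap carry → 0x6BD7
  0x6BD7 + 0xE9E2 = 0x155B9 → wrap carry → 0x55BA
One's-complement sum = 0x55BA.
Checksum = ~0x55BA & 0xFFFF = 0xAA45.

AA45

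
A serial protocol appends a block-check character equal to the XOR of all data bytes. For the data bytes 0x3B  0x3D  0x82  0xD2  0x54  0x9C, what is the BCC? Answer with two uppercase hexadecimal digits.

9E

XOR the bytes together:
  start with 0x3B
  0x3B ⊕ 0x3D = 0x06
  0x06 ⊕ 0x82 = 0x84
  0x84 ⊕ 0xD2 = 0x56
  0x56 ⊕ 0x54 = 0x02
  0x02 ⊕ 0x9C = 0x9E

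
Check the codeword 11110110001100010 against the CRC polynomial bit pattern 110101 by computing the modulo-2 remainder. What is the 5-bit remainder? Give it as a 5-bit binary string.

Modulo-2 division of 11110110001100010 by 110101:
  pos 0: 111101 XOR 110101 = 001000
  pos 2: 100010 XOR 110101 = 010111
  pos 3: 101110 XOR 110101 = 011011
  pos 4: 110110 XOR 110101 = 000011
  pos 8: 111100 XOR 110101 = 001001
  pos 10: 100101 XOR 110101 = 010000
  pos 11: 100000 XOR 110101 = 010101
Remainder = 10101 (nonzero — an error is detected).

10101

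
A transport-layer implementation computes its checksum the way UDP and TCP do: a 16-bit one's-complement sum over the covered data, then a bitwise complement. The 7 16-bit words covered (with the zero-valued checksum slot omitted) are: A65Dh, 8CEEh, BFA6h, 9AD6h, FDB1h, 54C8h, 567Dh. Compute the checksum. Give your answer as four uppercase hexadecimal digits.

One's-complement addition (fold any carry out of bit 15 back into bit 0):
  0xA65D + 0x8CEE = 0x1334B → wrap carry → 0x334C
  0x334C + 0xBFA6 = 0x0F2F2
  0xF2F2 + 0x9AD6 = 0x18DC8 → wrap carry → 0x8DC9
  0x8DC9 + 0xFDB1 = 0x18B7A → wrap carry → 0x8B7B
  0x8B7B + 0x54C8 = 0x0E043
  0xE043 + 0x567D = 0x136C0 → wrap carry → 0x36C1
One's-complement sum = 0x36C1.
Checksum = ~0x36C1 & 0xFFFF = 0xC93E.

C93E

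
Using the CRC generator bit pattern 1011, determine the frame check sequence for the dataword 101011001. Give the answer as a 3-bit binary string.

Append 3 zeros: 101011001000. Divide by 1011 (XOR where the leading bit is 1):
  pos 0: 1010 XOR 1011 = 0001
  pos 3: 1110 XOR 1011 = 0101
  pos 4: 1010 XOR 1011 = 0001
  pos 7: 1100 XOR 1011 = 0111
  pos 8: 1110 XOR 1011 = 0101
Remainder (last 3 bits) = 101. This is the CRC / FCS.

101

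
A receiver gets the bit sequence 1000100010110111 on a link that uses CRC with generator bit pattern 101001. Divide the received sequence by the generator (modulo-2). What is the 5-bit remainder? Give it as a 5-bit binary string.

11010

Modulo-2 division of 1000100010110111 by 101001:
  pos 0: 100010 XOR 101001 = 001011
  pos 2: 101100 XOR 101001 = 000101
  pos 5: 101101 XOR 101001 = 000100
  pos 8: 100101 XOR 101001 = 001100
  pos 10: 110011 XOR 101001 = 011010
Remainder = 11010 (nonzero — an error is detected).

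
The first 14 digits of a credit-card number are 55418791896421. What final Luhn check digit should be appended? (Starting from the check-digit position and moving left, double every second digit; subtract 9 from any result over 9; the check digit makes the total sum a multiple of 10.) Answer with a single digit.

9

Partial digits right→left: 1 2 4 6 9 8 1 9 7 8 1 4 5 5
Double every second digit counting from the check-digit position (so the 1st, 3rd, 5th, ... of the partial from the right).
  doubled (with −9 where >9): 2 8 9 2 5 2 1 → sum 29
  kept as-is: 2 6 8 9 8 4 5 → sum 42
Total = 29 + 42 = 71.
Check digit = (10 − (71 mod 10)) mod 10 = 9.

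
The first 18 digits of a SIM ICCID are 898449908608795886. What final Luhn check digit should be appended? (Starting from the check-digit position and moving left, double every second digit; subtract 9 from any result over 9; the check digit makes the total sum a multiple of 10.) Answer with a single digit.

8

Partial digits right→left: 6 8 8 5 9 7 8 0 6 8 0 9 9 4 4 8 9 8
Double every second digit counting from the check-digit position (so the 1st, 3rd, 5th, ... of the partial from the right).
  doubled (with −9 where >9): 3 7 9 7 3 0 9 8 9 → sum 55
  kept as-is: 8 5 7 0 8 9 4 8 8 → sum 57
Total = 55 + 57 = 112.
Check digit = (10 − (112 mod 10)) mod 10 = 8.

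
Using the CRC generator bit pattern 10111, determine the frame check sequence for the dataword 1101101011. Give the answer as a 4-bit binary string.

0001

Append 4 zeros: 11011010110000. Divide by 10111 (XOR where the leading bit is 1):
  pos 0: 11011 XOR 10111 = 01100
  pos 1: 11000 XOR 10111 = 01111
  pos 2: 11111 XOR 10111 = 01000
  pos 3: 10000 XOR 10111 = 00111
  pos 5: 11111 XOR 10111 = 01000
  pos 6: 10000 XOR 10111 = 00111
  pos 8: 11100 XOR 10111 = 01011
  pos 9: 10110 XOR 10111 = 00001
Remainder (last 4 bits) = 0001. This is the CRC / FCS.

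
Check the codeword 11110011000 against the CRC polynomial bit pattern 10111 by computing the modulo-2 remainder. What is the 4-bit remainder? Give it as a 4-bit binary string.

Modulo-2 division of 11110011000 by 10111:
  pos 0: 11110 XOR 10111 = 01001
  pos 1: 10010 XOR 10111 = 00101
  pos 3: 10111 XOR 10111 = 00000
Remainder = 0000 (zero — the frame passes the CRC check).

0000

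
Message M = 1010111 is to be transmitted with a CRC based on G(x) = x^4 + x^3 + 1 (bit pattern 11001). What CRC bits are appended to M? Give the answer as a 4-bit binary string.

1001

Append 4 zeros: 10101110000. Divide by 11001 (XOR where the leading bit is 1):
  pos 0: 10101 XOR 11001 = 01100
  pos 1: 11001 XOR 11001 = 00000
  pos 6: 10000 XOR 11001 = 01001
Remainder (last 4 bits) = 1001. This is the CRC / FCS.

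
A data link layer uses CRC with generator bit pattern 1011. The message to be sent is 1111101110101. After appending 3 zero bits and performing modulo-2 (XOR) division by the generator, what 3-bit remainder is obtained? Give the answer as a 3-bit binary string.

100

Append 3 zeros: 1111101110101000. Divide by 1011 (XOR where the leading bit is 1):
  pos 0: 1111 XOR 1011 = 0100
  pos 1: 1001 XOR 1011 = 0010
  pos 3: 1001 XOR 1011 = 0010
  pos 5: 1011 XOR 1011 = 0000
  pos 10: 1010 XOR 1011 = 0001
Remainder (last 3 bits) = 100. This is the CRC / FCS.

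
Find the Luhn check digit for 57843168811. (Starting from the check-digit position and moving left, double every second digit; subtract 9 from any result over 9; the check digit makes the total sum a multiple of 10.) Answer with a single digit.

3

Partial digits right→left: 1 1 8 8 6 1 3 4 8 7 5
Double every second digit counting from the check-digit position (so the 1st, 3rd, 5th, ... of the partial from the right).
  doubled (with −9 where >9): 2 7 3 6 7 1 → sum 26
  kept as-is: 1 8 1 4 7 → sum 21
Total = 26 + 21 = 47.
Check digit = (10 − (47 mod 10)) mod 10 = 3.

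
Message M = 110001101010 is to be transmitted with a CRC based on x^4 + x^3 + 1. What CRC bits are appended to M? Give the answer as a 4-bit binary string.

Append 4 zeros: 1100011010100000. Divide by 11001 (XOR where the leading bit is 1):
  pos 0: 11000 XOR 11001 = 00001
  pos 4: 11101 XOR 11001 = 00100
  pos 6: 10001 XOR 11001 = 01000
  pos 7: 10000 XOR 11001 = 01001
  pos 8: 10010 XOR 11001 = 01011
  pos 9: 10110 XOR 11001 = 01111
  pos 10: 11110 XOR 11001 = 00111
Remainder (last 4 bits) = 1110. This is the CRC / FCS.

1110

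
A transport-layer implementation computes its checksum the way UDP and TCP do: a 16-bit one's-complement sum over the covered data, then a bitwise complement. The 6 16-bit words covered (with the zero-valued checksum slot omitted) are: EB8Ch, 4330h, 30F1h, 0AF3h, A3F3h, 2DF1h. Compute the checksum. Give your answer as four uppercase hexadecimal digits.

C379

One's-complement addition (fold any carry out of bit 15 back into bit 0):
  0xEB8C + 0x4330 = 0x12EBC → wrap carry → 0x2EBD
  0x2EBD + 0x30F1 = 0x05FAE
  0x5FAE + 0x0AF3 = 0x06AA1
  0x6AA1 + 0xA3F3 = 0x10E94 → wrap carry → 0x0E95
  0x0E95 + 0x2DF1 = 0x03C86
One's-complement sum = 0x3C86.
Checksum = ~0x3C86 & 0xFFFF = 0xC379.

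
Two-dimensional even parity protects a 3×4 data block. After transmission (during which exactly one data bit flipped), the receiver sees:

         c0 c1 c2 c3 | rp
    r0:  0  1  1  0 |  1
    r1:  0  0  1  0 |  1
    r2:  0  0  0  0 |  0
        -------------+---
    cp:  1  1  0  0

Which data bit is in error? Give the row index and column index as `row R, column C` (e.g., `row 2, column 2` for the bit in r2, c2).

Recompute each row's even parity and compare to rp:
  r0: data parity 0, sent rp 1 → mismatch
  r1: data parity 1, sent rp 1 → ok
  r2: data parity 0, sent rp 0 → ok
Recompute each column's even parity and compare to cp:
  c0: data parity 0, sent cp 1 → mismatch
  c1: data parity 1, sent cp 1 → ok
  c2: data parity 0, sent cp 0 → ok
  c3: data parity 0, sent cp 0 → ok
Exactly one row (r0) and one column (c0) fail → the flipped bit is at their intersection.

row 0, column 0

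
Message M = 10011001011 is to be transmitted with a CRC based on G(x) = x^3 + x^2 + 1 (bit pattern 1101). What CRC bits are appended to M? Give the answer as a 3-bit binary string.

011

Append 3 zeros: 10011001011000. Divide by 1101 (XOR where the leading bit is 1):
  pos 0: 1001 XOR 1101 = 0100
  pos 1: 1001 XOR 1101 = 0100
  pos 2: 1000 XOR 1101 = 0101
  pos 3: 1010 XOR 1101 = 0111
  pos 4: 1111 XOR 1101 = 0010
  pos 6: 1001 XOR 1101 = 0100
  pos 7: 1001 XOR 1101 = 0100
  pos 8: 1000 XOR 1101 = 0101
  pos 9: 1010 XOR 1101 = 0111
  pos 10: 1110 XOR 1101 = 0011
Remainder (last 3 bits) = 011. This is the CRC / FCS.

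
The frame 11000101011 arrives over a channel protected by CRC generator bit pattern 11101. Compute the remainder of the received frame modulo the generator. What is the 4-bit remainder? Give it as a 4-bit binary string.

Modulo-2 division of 11000101011 by 11101:
  pos 0: 11000 XOR 11101 = 00101
  pos 2: 10110 XOR 11101 = 01011
  pos 3: 10111 XOR 11101 = 01010
  pos 4: 10100 XOR 11101 = 01001
  pos 5: 10011 XOR 11101 = 01110
  pos 6: 11101 XOR 11101 = 00000
Remainder = 0000 (zero — the frame passes the CRC check).

0000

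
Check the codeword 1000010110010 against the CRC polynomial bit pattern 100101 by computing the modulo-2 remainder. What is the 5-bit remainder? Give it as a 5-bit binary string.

01101

Modulo-2 division of 1000010110010 by 100101:
  pos 0: 100001 XOR 100101 = 000100
  pos 3: 100011 XOR 100101 = 000110
  pos 6: 110001 XOR 100101 = 010100
  pos 7: 101000 XOR 100101 = 001101
Remainder = 01101 (nonzero — an error is detected).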